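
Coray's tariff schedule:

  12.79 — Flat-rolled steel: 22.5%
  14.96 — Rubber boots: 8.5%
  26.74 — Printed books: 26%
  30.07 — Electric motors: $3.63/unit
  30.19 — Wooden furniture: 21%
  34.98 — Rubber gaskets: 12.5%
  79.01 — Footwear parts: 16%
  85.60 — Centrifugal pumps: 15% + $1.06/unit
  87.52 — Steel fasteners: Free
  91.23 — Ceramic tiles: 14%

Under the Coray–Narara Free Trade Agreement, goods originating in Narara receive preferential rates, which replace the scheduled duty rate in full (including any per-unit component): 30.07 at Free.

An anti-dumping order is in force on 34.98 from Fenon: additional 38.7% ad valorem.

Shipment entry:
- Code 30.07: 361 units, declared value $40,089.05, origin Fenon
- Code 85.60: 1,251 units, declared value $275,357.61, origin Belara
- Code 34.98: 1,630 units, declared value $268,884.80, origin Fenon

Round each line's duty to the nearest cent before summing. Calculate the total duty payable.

$181,609.15

Line 1 (30.07, Fenon, 361 units, $40,089.05):
Base rate for 30.07 is $3.63/unit.
30.07 has an FTA preferential rate, but origin Fenon is not Narara; base rate stands.
Duty = 361 × $3.63 = $1,310.43.
Line 2 (85.60, Belara, 1,251 units, $275,357.61):
Base rate for 85.60 is 15% + $1.06/unit.
Duty = $275,357.61 × 15% + 1,251 × $1.06 = $42,629.70.
Line 3 (34.98, Fenon, 1,630 units, $268,884.80):
Base rate for 34.98 is 12.5%.
Additional duty on 34.98 from Fenon: +38.7%. Applied ad valorem rate: 12.5% + 38.7% = 51.2%.
Duty = $268,884.80 × 51.2% = $137,669.02.
Total = $1,310.43 + $42,629.70 + $137,669.02 = $181,609.15.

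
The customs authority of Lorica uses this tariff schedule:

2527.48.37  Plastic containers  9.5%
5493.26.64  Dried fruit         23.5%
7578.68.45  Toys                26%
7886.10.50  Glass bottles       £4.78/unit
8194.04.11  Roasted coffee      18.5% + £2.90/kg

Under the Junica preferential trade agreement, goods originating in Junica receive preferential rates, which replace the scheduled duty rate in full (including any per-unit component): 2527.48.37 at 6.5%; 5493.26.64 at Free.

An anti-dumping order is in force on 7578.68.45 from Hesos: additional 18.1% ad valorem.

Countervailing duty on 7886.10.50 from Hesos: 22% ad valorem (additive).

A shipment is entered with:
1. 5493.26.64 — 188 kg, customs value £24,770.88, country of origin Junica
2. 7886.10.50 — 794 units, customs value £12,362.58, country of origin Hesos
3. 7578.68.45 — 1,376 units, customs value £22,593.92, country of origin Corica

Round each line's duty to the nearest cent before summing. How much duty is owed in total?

Line 1 (5493.26.64, Junica, 188 kg, £24,770.88):
Base rate for 5493.26.64 is 23.5%.
Origin Junica qualifies under the Lorica–Junica agreement and 5493.26.64 is covered: preferential rate Free applies instead.
Duty = £24,770.88 × 0% = £0.00.
Line 2 (7886.10.50, Hesos, 794 units, £12,362.58):
Base rate for 7886.10.50 is £4.78/unit.
Additional duty on 7886.10.50 from Hesos: +22% ad valorem. Applied ad valorem rate = 22%.
Duty = £12,362.58 × 22% + 794 × £4.78 = £6,515.09.
Line 3 (7578.68.45, Corica, 1,376 units, £22,593.92):
Base rate for 7578.68.45 is 26%.
The additional-duty order on 7578.68.45 targets Hesos, not Corica; it does not apply.
Duty = £22,593.92 × 26% = £5,874.42.
Total = £0.00 + £6,515.09 + £5,874.42 = £12,389.51.

£12,389.51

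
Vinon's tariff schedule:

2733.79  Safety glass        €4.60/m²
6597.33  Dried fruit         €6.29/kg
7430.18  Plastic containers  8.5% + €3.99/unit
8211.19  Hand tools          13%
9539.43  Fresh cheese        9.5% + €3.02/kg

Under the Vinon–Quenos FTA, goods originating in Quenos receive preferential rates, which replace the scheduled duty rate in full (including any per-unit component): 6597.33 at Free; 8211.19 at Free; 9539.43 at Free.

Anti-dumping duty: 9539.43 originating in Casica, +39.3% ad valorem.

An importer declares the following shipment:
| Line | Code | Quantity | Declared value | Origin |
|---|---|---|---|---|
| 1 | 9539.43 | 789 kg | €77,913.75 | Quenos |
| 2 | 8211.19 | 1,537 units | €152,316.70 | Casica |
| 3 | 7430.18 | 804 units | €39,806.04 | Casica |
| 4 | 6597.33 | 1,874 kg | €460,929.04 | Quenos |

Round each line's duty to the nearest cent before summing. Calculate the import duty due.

€26,392.64

Line 1 (9539.43, Quenos, 789 kg, €77,913.75):
Base rate for 9539.43 is 9.5% + €3.02/kg.
Origin Quenos qualifies under the Vinon–Quenos agreement and 9539.43 is covered: preferential rate Free applies instead.
The additional-duty order on 9539.43 targets Casica, not Quenos; it does not apply.
Duty = €77,913.75 × 0% = €0.00.
Line 2 (8211.19, Casica, 1,537 units, €152,316.70):
Base rate for 8211.19 is 13%.
8211.19 has an FTA preferential rate, but origin Casica is not Quenos; base rate stands.
Duty = €152,316.70 × 13% = €19,801.17.
Line 3 (7430.18, Casica, 804 units, €39,806.04):
Base rate for 7430.18 is 8.5% + €3.99/unit.
Duty = €39,806.04 × 8.5% + 804 × €3.99 = €6,591.47.
Line 4 (6597.33, Quenos, 1,874 kg, €460,929.04):
Base rate for 6597.33 is €6.29/kg.
Origin Quenos qualifies under the Vinon–Quenos agreement and 6597.33 is covered: preferential rate Free applies instead.
Duty = €460,929.04 × 0% = €0.00.
Total = €0.00 + €19,801.17 + €6,591.47 + €0.00 = €26,392.64.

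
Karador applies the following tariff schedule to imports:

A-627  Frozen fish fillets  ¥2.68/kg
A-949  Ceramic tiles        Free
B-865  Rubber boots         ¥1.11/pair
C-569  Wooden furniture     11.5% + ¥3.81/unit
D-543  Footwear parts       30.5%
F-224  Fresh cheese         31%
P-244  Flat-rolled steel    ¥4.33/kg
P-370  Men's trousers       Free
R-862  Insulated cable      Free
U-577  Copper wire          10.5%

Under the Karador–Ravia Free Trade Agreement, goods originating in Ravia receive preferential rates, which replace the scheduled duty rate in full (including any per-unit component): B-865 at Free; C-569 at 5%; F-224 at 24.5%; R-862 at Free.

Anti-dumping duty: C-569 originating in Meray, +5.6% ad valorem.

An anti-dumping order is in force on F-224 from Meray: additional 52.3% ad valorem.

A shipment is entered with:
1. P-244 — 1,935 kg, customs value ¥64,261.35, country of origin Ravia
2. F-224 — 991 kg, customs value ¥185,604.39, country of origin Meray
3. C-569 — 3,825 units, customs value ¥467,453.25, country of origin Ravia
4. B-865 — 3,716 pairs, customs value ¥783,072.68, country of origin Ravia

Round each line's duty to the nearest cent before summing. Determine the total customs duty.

¥186,359.67

Line 1 (P-244, Ravia, 1,935 kg, ¥64,261.35):
Base rate for P-244 is ¥4.33/kg.
Origin Ravia is the FTA partner but P-244 is not on the preference list; base rate stands.
Duty = 1,935 × ¥4.33 = ¥8,378.55.
Line 2 (F-224, Meray, 991 kg, ¥185,604.39):
Base rate for F-224 is 31%.
F-224 has an FTA preferential rate, but origin Meray is not Ravia; base rate stands.
Additional duty on F-224 from Meray: +52.3%. Applied ad valorem rate: 31% + 52.3% = 83.3%.
Duty = ¥185,604.39 × 83.3% = ¥154,608.46.
Line 3 (C-569, Ravia, 3,825 units, ¥467,453.25):
Base rate for C-569 is 11.5% + ¥3.81/unit.
Origin Ravia qualifies under the Karador–Ravia agreement and C-569 is covered: preferential rate 5% applies instead.
The additional-duty order on C-569 targets Meray, not Ravia; it does not apply.
Duty = ¥467,453.25 × 5% = ¥23,372.66.
Line 4 (B-865, Ravia, 3,716 pairs, ¥783,072.68):
Base rate for B-865 is ¥1.11/pair.
Origin Ravia qualifies under the Karador–Ravia agreement and B-865 is covered: preferential rate Free applies instead.
Duty = ¥783,072.68 × 0% = ¥0.00.
Total = ¥8,378.55 + ¥154,608.46 + ¥23,372.66 + ¥0.00 = ¥186,359.67.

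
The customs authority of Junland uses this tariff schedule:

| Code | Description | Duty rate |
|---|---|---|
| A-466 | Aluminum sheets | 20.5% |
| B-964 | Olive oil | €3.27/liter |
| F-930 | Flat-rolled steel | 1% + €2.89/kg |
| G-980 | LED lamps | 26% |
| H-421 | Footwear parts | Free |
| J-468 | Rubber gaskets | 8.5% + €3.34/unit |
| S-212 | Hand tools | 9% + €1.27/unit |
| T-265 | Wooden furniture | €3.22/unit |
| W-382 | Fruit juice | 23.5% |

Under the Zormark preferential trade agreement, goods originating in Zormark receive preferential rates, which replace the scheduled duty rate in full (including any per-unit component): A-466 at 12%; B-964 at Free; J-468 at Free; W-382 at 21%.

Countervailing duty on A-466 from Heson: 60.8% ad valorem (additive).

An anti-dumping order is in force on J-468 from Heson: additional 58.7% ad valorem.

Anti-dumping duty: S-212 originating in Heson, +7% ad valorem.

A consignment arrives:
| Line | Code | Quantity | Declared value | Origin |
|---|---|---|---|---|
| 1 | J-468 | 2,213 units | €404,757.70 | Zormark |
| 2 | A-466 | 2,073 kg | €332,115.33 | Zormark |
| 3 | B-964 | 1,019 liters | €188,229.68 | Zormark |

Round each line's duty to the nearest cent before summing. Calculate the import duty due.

€39,853.84

Line 1 (J-468, Zormark, 2,213 units, €404,757.70):
Base rate for J-468 is 8.5% + €3.34/unit.
Origin Zormark qualifies under the Junland–Zormark agreement and J-468 is covered: preferential rate Free applies instead.
The additional-duty order on J-468 targets Heson, not Zormark; it does not apply.
Duty = €404,757.70 × 0% = €0.00.
Line 2 (A-466, Zormark, 2,073 kg, €332,115.33):
Base rate for A-466 is 20.5%.
Origin Zormark qualifies under the Junland–Zormark agreement and A-466 is covered: preferential rate 12% applies instead.
The additional-duty order on A-466 targets Heson, not Zormark; it does not apply.
Duty = €332,115.33 × 12% = €39,853.84.
Line 3 (B-964, Zormark, 1,019 liters, €188,229.68):
Base rate for B-964 is €3.27/liter.
Origin Zormark qualifies under the Junland–Zormark agreement and B-964 is covered: preferential rate Free applies instead.
Duty = €188,229.68 × 0% = €0.00.
Total = €0.00 + €39,853.84 + €0.00 = €39,853.84.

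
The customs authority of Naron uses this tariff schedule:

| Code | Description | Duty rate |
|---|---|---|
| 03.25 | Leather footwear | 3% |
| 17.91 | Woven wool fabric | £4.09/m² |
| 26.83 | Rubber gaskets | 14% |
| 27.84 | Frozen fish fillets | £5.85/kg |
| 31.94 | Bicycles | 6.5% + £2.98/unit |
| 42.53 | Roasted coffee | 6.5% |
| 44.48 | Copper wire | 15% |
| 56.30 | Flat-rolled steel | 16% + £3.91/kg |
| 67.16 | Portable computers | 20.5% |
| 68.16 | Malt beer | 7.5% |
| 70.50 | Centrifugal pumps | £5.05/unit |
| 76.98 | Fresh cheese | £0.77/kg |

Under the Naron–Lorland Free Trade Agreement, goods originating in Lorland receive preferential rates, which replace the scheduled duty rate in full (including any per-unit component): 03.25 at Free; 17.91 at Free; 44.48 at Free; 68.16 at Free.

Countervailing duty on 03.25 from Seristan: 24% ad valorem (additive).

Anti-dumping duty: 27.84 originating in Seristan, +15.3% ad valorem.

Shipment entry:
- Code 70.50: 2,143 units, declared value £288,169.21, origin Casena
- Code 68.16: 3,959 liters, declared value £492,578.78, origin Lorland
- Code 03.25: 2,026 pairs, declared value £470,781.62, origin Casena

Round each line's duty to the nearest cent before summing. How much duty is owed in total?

Line 1 (70.50, Casena, 2,143 units, £288,169.21):
Base rate for 70.50 is £5.05/unit.
Duty = 2,143 × £5.05 = £10,822.15.
Line 2 (68.16, Lorland, 3,959 liters, £492,578.78):
Base rate for 68.16 is 7.5%.
Origin Lorland qualifies under the Naron–Lorland agreement and 68.16 is covered: preferential rate Free applies instead.
Duty = £492,578.78 × 0% = £0.00.
Line 3 (03.25, Casena, 2,026 pairs, £470,781.62):
Base rate for 03.25 is 3%.
03.25 has an FTA preferential rate, but origin Casena is not Lorland; base rate stands.
The additional-duty order on 03.25 targets Seristan, not Casena; it does not apply.
Duty = £470,781.62 × 3% = £14,123.45.
Total = £10,822.15 + £0.00 + £14,123.45 = £24,945.60.

£24,945.60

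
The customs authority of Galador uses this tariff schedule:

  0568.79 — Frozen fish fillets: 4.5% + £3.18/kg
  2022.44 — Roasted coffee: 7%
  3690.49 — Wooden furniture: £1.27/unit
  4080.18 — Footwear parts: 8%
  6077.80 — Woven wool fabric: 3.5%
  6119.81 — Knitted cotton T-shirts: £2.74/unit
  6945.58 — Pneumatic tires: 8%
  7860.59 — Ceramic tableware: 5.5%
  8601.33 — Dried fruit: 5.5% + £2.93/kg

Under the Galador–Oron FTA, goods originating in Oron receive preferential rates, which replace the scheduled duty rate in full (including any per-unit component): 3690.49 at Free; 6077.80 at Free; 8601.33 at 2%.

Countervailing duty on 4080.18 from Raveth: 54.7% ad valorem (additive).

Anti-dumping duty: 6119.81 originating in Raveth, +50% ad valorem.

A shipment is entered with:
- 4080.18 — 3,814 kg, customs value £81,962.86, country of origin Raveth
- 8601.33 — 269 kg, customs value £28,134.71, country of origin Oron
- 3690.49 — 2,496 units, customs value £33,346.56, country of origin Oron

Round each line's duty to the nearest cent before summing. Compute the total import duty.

£51,953.40

Line 1 (4080.18, Raveth, 3,814 kg, £81,962.86):
Base rate for 4080.18 is 8%.
Additional duty on 4080.18 from Raveth: +54.7%. Applied ad valorem rate: 8% + 54.7% = 62.7%.
Duty = £81,962.86 × 62.7% = £51,390.71.
Line 2 (8601.33, Oron, 269 kg, £28,134.71):
Base rate for 8601.33 is 5.5% + £2.93/kg.
Origin Oron qualifies under the Galador–Oron agreement and 8601.33 is covered: preferential rate 2% applies instead.
Duty = £28,134.71 × 2% = £562.69.
Line 3 (3690.49, Oron, 2,496 units, £33,346.56):
Base rate for 3690.49 is £1.27/unit.
Origin Oron qualifies under the Galador–Oron agreement and 3690.49 is covered: preferential rate Free applies instead.
Duty = £33,346.56 × 0% = £0.00.
Total = £51,390.71 + £562.69 + £0.00 = £51,953.40.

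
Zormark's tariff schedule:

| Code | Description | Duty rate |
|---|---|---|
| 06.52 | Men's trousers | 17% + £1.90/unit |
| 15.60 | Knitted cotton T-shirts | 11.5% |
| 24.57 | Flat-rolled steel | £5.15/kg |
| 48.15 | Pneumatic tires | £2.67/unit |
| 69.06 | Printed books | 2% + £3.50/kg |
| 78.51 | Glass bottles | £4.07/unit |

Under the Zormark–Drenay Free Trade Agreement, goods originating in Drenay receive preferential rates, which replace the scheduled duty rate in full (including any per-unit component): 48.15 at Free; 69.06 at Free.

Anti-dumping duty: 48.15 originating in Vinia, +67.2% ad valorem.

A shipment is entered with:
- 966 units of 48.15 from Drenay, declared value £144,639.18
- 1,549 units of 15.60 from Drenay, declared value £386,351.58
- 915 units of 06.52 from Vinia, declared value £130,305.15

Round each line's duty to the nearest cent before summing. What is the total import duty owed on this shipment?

Line 1 (48.15, Drenay, 966 units, £144,639.18):
Base rate for 48.15 is £2.67/unit.
Origin Drenay qualifies under the Zormark–Drenay agreement and 48.15 is covered: preferential rate Free applies instead.
The additional-duty order on 48.15 targets Vinia, not Drenay; it does not apply.
Duty = £144,639.18 × 0% = £0.00.
Line 2 (15.60, Drenay, 1,549 units, £386,351.58):
Base rate for 15.60 is 11.5%.
Origin Drenay is the FTA partner but 15.60 is not on the preference list; base rate stands.
Duty = £386,351.58 × 11.5% = £44,430.43.
Line 3 (06.52, Vinia, 915 units, £130,305.15):
Base rate for 06.52 is 17% + £1.90/unit.
Duty = £130,305.15 × 17% + 915 × £1.90 = £23,890.38.
Total = £0.00 + £44,430.43 + £23,890.38 = £68,320.81.

£68,320.81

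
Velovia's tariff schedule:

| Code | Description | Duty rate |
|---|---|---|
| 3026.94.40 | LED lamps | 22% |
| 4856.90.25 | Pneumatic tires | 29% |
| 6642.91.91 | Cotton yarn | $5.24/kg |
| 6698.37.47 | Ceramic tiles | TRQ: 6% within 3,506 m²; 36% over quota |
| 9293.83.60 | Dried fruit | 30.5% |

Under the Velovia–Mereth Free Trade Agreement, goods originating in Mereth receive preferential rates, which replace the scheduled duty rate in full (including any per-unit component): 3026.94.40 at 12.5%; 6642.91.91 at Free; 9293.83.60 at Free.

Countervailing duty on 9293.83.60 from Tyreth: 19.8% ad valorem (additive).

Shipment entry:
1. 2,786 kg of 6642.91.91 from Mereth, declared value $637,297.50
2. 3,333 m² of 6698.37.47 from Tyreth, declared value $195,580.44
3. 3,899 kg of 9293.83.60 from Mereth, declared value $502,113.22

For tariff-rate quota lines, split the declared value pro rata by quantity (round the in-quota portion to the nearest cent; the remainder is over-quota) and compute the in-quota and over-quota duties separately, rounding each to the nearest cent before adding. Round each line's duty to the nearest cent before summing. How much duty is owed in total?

Line 1 (6642.91.91, Mereth, 2,786 kg, $637,297.50):
Base rate for 6642.91.91 is $5.24/kg.
Origin Mereth qualifies under the Velovia–Mereth agreement and 6642.91.91 is covered: preferential rate Free applies instead.
Duty = $637,297.50 × 0% = $0.00.
Line 2 (6698.37.47, Tyreth, 3,333 m², $195,580.44):
Code 6698.37.47 is under a tariff-rate quota (threshold 3,506 m²). Quantity 3,333 m² is within the quota, so the in-quota rate 6% applies to the full value.
Duty = $195,580.44 × 6% = $11,734.83.
Line 3 (9293.83.60, Mereth, 3,899 kg, $502,113.22):
Base rate for 9293.83.60 is 30.5%.
Origin Mereth qualifies under the Velovia–Mereth agreement and 9293.83.60 is covered: preferential rate Free applies instead.
The additional-duty order on 9293.83.60 targets Tyreth, not Mereth; it does not apply.
Duty = $502,113.22 × 0% = $0.00.
Total = $0.00 + $11,734.83 + $0.00 = $11,734.83.

$11,734.83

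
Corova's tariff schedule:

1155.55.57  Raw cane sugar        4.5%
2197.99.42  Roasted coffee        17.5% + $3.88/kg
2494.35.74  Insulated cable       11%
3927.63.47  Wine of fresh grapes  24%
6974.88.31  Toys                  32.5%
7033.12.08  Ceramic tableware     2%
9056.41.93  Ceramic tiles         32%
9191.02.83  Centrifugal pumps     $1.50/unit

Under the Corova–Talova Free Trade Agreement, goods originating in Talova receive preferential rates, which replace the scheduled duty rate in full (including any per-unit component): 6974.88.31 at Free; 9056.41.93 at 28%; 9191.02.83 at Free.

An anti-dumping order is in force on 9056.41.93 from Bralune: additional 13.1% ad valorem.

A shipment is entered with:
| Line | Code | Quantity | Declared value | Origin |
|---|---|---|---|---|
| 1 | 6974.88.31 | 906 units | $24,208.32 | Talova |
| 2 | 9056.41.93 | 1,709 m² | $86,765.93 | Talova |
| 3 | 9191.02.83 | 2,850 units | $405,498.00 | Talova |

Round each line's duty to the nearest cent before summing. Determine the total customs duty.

Line 1 (6974.88.31, Talova, 906 units, $24,208.32):
Base rate for 6974.88.31 is 32.5%.
Origin Talova qualifies under the Corova–Talova agreement and 6974.88.31 is covered: preferential rate Free applies instead.
Duty = $24,208.32 × 0% = $0.00.
Line 2 (9056.41.93, Talova, 1,709 m², $86,765.93):
Base rate for 9056.41.93 is 32%.
Origin Talova qualifies under the Corova–Talova agreement and 9056.41.93 is covered: preferential rate 28% applies instead.
The additional-duty order on 9056.41.93 targets Bralune, not Talova; it does not apply.
Duty = $86,765.93 × 28% = $24,294.46.
Line 3 (9191.02.83, Talova, 2,850 units, $405,498.00):
Base rate for 9191.02.83 is $1.50/unit.
Origin Talova qualifies under the Corova–Talova agreement and 9191.02.83 is covered: preferential rate Free applies instead.
Duty = $405,498.00 × 0% = $0.00.
Total = $0.00 + $24,294.46 + $0.00 = $24,294.46.

$24,294.46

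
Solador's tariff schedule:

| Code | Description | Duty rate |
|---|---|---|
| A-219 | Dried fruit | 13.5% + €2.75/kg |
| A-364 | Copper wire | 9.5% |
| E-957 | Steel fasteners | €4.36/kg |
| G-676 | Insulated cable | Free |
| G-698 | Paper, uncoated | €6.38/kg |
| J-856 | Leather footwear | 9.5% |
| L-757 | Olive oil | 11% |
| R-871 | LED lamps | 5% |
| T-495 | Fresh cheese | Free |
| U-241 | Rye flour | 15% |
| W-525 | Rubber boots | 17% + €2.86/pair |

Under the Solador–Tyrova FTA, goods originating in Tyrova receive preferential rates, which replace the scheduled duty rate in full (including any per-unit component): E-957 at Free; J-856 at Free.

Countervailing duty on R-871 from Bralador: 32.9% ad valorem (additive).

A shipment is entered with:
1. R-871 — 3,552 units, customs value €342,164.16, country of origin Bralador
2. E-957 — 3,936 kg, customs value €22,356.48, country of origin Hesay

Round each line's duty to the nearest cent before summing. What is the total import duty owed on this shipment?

Line 1 (R-871, Bralador, 3,552 units, €342,164.16):
Base rate for R-871 is 5%.
Additional duty on R-871 from Bralador: +32.9%. Applied ad valorem rate: 5% + 32.9% = 37.9%.
Duty = €342,164.16 × 37.9% = €129,680.22.
Line 2 (E-957, Hesay, 3,936 kg, €22,356.48):
Base rate for E-957 is €4.36/kg.
E-957 has an FTA preferential rate, but origin Hesay is not Tyrova; base rate stands.
Duty = 3,936 × €4.36 = €17,160.96.
Total = €129,680.22 + €17,160.96 = €146,841.18.

€146,841.18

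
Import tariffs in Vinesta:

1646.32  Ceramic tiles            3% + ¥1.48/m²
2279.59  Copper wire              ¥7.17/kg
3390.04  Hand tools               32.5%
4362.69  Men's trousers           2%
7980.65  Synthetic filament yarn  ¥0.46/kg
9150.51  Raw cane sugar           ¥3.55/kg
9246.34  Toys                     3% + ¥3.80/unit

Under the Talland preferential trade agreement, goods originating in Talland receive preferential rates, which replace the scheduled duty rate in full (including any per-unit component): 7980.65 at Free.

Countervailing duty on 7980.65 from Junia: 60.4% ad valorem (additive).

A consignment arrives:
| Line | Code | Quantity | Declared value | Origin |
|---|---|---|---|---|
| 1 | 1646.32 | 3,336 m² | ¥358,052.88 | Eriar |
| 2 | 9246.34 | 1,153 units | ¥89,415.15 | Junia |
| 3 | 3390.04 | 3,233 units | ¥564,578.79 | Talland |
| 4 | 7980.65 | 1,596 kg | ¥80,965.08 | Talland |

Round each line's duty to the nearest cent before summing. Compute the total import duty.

Line 1 (1646.32, Eriar, 3,336 m², ¥358,052.88):
Base rate for 1646.32 is 3% + ¥1.48/m².
Duty = ¥358,052.88 × 3% + 3,336 × ¥1.48 = ¥15,678.87.
Line 2 (9246.34, Junia, 1,153 units, ¥89,415.15):
Base rate for 9246.34 is 3% + ¥3.80/unit.
Duty = ¥89,415.15 × 3% + 1,153 × ¥3.80 = ¥7,063.85.
Line 3 (3390.04, Talland, 3,233 units, ¥564,578.79):
Base rate for 3390.04 is 32.5%.
Origin Talland is the FTA partner but 3390.04 is not on the preference list; base rate stands.
Duty = ¥564,578.79 × 32.5% = ¥183,488.11.
Line 4 (7980.65, Talland, 1,596 kg, ¥80,965.08):
Base rate for 7980.65 is ¥0.46/kg.
Origin Talland qualifies under the Vinesta–Talland agreement and 7980.65 is covered: preferential rate Free applies instead.
The additional-duty order on 7980.65 targets Junia, not Talland; it does not apply.
Duty = ¥80,965.08 × 0% = ¥0.00.
Total = ¥15,678.87 + ¥7,063.85 + ¥183,488.11 + ¥0.00 = ¥206,230.83.

¥206,230.83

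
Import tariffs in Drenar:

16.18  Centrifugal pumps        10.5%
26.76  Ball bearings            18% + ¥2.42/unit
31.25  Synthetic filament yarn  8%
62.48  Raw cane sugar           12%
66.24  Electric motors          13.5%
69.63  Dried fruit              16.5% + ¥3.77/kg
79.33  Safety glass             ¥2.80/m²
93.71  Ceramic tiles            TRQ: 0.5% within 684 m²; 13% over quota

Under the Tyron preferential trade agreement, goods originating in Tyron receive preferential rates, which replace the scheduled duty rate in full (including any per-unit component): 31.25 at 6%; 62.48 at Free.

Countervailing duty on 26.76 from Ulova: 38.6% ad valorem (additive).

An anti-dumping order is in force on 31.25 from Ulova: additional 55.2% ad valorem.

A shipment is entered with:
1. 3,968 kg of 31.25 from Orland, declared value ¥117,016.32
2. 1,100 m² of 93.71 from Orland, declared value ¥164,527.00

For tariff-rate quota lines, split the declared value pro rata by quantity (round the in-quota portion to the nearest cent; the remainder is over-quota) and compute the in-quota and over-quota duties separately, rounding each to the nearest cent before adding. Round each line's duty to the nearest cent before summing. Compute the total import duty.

¥17,961.59

Line 1 (31.25, Orland, 3,968 kg, ¥117,016.32):
Base rate for 31.25 is 8%.
31.25 has an FTA preferential rate, but origin Orland is not Tyron; base rate stands.
The additional-duty order on 31.25 targets Ulova, not Orland; it does not apply.
Duty = ¥117,016.32 × 8% = ¥9,361.31.
Line 2 (93.71, Orland, 1,100 m², ¥164,527.00):
Code 93.71 is under a tariff-rate quota (threshold 684 m²). In-quota: 684 m² at 0.5%; over-quota: 416 m² at 13%.
Pro-rata value split: in-quota = ¥164,527.00 × 684/1,100 = ¥102,305.88; over-quota = ¥164,527.00 − ¥102,305.88 = ¥62,221.12.
In-quota duty = ¥102,305.88 × 0.5% = ¥511.53. Over-quota duty = ¥62,221.12 × 13% = ¥8,088.75.
Line duty = ¥511.53 + ¥8,088.75 = ¥8,600.28.
Total = ¥9,361.31 + ¥8,600.28 = ¥17,961.59.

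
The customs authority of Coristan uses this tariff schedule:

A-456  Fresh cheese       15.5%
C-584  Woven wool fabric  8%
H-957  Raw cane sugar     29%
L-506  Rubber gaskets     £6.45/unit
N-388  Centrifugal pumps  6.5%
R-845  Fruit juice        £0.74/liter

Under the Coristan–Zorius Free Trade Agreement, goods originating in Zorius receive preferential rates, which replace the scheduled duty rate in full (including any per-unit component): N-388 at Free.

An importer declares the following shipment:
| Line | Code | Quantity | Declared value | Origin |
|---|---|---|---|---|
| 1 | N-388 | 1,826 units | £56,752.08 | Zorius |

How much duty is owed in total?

Line 1 (N-388, Zorius, 1,826 units, £56,752.08):
Base rate for N-388 is 6.5%.
Origin Zorius qualifies under the Coristan–Zorius agreement and N-388 is covered: preferential rate Free applies instead.
Duty = £56,752.08 × 0% = £0.00.

£0.00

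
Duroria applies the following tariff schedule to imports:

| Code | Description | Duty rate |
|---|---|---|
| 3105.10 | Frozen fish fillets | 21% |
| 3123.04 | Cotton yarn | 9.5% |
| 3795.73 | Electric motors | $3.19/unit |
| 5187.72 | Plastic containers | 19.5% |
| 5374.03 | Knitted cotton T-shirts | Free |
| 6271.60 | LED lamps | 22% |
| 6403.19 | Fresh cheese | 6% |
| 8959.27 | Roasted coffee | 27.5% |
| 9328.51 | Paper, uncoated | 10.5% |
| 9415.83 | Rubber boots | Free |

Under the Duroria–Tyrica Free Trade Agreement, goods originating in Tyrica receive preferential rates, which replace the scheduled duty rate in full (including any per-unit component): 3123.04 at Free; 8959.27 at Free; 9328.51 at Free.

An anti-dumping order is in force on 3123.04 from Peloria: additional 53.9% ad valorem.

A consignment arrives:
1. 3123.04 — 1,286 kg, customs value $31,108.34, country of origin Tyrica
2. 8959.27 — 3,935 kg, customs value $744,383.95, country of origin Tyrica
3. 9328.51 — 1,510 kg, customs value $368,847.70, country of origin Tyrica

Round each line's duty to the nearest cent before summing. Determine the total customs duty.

$0.00

Line 1 (3123.04, Tyrica, 1,286 kg, $31,108.34):
Base rate for 3123.04 is 9.5%.
Origin Tyrica qualifies under the Duroria–Tyrica agreement and 3123.04 is covered: preferential rate Free applies instead.
The additional-duty order on 3123.04 targets Peloria, not Tyrica; it does not apply.
Duty = $31,108.34 × 0% = $0.00.
Line 2 (8959.27, Tyrica, 3,935 kg, $744,383.95):
Base rate for 8959.27 is 27.5%.
Origin Tyrica qualifies under the Duroria–Tyrica agreement and 8959.27 is covered: preferential rate Free applies instead.
Duty = $744,383.95 × 0% = $0.00.
Line 3 (9328.51, Tyrica, 1,510 kg, $368,847.70):
Base rate for 9328.51 is 10.5%.
Origin Tyrica qualifies under the Duroria–Tyrica agreement and 9328.51 is covered: preferential rate Free applies instead.
Duty = $368,847.70 × 0% = $0.00.
Total = $0.00 + $0.00 + $0.00 = $0.00.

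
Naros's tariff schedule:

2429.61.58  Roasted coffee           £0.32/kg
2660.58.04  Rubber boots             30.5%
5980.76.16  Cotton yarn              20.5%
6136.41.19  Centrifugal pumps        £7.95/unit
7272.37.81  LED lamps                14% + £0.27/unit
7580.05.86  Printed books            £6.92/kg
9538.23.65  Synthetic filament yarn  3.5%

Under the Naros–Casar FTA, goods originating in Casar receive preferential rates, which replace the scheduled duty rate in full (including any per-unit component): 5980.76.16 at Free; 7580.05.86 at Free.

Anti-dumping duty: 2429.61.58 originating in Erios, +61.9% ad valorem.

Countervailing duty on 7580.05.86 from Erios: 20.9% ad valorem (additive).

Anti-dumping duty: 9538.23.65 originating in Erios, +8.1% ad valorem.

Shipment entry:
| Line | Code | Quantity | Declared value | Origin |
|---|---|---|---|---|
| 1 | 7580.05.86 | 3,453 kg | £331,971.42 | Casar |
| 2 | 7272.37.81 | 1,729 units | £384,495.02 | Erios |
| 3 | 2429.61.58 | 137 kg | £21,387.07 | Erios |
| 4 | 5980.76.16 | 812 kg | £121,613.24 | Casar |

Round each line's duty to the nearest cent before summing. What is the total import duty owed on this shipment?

Line 1 (7580.05.86, Casar, 3,453 kg, £331,971.42):
Base rate for 7580.05.86 is £6.92/kg.
Origin Casar qualifies under the Naros–Casar agreement and 7580.05.86 is covered: preferential rate Free applies instead.
The additional-duty order on 7580.05.86 targets Erios, not Casar; it does not apply.
Duty = £331,971.42 × 0% = £0.00.
Line 2 (7272.37.81, Erios, 1,729 units, £384,495.02):
Base rate for 7272.37.81 is 14% + £0.27/unit.
Duty = £384,495.02 × 14% + 1,729 × £0.27 = £54,296.13.
Line 3 (2429.61.58, Erios, 137 kg, £21,387.07):
Base rate for 2429.61.58 is £0.32/kg.
Additional duty on 2429.61.58 from Erios: +61.9% ad valorem. Applied ad valorem rate = 61.9%.
Duty = £21,387.07 × 61.9% + 137 × £0.32 = £13,282.44.
Line 4 (5980.76.16, Casar, 812 kg, £121,613.24):
Base rate for 5980.76.16 is 20.5%.
Origin Casar qualifies under the Naros–Casar agreement and 5980.76.16 is covered: preferential rate Free applies instead.
Duty = £121,613.24 × 0% = £0.00.
Total = £0.00 + £54,296.13 + £13,282.44 + £0.00 = £67,578.57.

£67,578.57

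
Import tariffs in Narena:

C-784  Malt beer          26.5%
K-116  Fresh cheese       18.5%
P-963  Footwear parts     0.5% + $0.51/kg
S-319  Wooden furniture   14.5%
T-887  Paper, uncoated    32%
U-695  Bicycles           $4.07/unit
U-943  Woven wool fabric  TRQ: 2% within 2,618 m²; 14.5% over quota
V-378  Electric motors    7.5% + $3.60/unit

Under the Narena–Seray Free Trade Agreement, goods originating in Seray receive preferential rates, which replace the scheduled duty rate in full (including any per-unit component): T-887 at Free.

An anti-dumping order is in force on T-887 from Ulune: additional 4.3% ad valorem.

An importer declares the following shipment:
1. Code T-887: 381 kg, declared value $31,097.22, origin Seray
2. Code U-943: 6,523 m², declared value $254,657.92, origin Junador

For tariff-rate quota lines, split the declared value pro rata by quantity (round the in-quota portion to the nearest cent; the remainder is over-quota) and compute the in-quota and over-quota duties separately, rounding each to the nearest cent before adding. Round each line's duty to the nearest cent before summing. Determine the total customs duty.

$24,149.55

Line 1 (T-887, Seray, 381 kg, $31,097.22):
Base rate for T-887 is 32%.
Origin Seray qualifies under the Narena–Seray agreement and T-887 is covered: preferential rate Free applies instead.
The additional-duty order on T-887 targets Ulune, not Seray; it does not apply.
Duty = $31,097.22 × 0% = $0.00.
Line 2 (U-943, Junador, 6,523 m², $254,657.92):
Code U-943 is under a tariff-rate quota (threshold 2,618 m²). In-quota: 2,618 m² at 2%; over-quota: 3,905 m² at 14.5%.
Pro-rata value split: in-quota = $254,657.92 × 2,618/6,523 = $102,206.72; over-quota = $254,657.92 − $102,206.72 = $152,451.20.
In-quota duty = $102,206.72 × 2% = $2,044.13. Over-quota duty = $152,451.20 × 14.5% = $22,105.42.
Line duty = $2,044.13 + $22,105.42 = $24,149.55.
Total = $0.00 + $24,149.55 = $24,149.55.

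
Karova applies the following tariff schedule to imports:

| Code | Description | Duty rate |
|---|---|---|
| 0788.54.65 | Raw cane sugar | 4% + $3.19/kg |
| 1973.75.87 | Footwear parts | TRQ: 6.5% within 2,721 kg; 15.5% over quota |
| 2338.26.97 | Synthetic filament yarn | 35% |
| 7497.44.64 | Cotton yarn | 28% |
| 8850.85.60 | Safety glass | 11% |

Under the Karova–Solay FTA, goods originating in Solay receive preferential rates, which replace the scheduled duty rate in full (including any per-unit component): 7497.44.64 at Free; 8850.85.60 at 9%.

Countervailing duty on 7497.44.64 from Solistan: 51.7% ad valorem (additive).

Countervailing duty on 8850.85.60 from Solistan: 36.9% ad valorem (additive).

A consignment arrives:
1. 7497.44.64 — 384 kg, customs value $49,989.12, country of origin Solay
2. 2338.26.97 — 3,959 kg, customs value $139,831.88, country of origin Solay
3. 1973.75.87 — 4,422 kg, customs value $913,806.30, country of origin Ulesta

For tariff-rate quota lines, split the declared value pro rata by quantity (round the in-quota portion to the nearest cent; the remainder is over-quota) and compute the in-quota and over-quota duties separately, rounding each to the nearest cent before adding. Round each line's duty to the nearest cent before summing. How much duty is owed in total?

Line 1 (7497.44.64, Solay, 384 kg, $49,989.12):
Base rate for 7497.44.64 is 28%.
Origin Solay qualifies under the Karova–Solay agreement and 7497.44.64 is covered: preferential rate Free applies instead.
The additional-duty order on 7497.44.64 targets Solistan, not Solay; it does not apply.
Duty = $49,989.12 × 0% = $0.00.
Line 2 (2338.26.97, Solay, 3,959 kg, $139,831.88):
Base rate for 2338.26.97 is 35%.
Origin Solay is the FTA partner but 2338.26.97 is not on the preference list; base rate stands.
Duty = $139,831.88 × 35% = $48,941.16.
Line 3 (1973.75.87, Ulesta, 4,422 kg, $913,806.30):
Code 1973.75.87 is under a tariff-rate quota (threshold 2,721 kg). In-quota: 2,721 kg at 6.5%; over-quota: 1,701 kg at 15.5%.
Pro-rata value split: in-quota = $913,806.30 × 2,721/4,422 = $562,294.65; over-quota = $913,806.30 − $562,294.65 = $351,511.65.
In-quota duty = $562,294.65 × 6.5% = $36,549.15. Over-quota duty = $351,511.65 × 15.5% = $54,484.31.
Line duty = $36,549.15 + $54,484.31 = $91,033.46.
Total = $0.00 + $48,941.16 + $91,033.46 = $139,974.62.

$139,974.62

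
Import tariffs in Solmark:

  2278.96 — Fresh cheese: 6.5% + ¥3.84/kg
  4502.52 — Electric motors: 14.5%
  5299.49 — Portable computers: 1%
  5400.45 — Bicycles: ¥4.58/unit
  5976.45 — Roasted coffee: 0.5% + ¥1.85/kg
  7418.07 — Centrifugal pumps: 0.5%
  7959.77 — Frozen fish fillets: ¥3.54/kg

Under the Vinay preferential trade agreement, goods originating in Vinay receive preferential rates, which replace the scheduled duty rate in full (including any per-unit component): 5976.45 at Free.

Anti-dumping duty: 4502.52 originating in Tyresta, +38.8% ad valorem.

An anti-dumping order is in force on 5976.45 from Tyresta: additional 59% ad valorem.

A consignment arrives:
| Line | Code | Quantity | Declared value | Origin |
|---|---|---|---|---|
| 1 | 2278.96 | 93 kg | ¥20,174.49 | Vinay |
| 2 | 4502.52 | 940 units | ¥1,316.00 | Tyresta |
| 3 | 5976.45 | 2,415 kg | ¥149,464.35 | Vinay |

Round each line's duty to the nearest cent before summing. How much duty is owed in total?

¥2,369.89

Line 1 (2278.96, Vinay, 93 kg, ¥20,174.49):
Base rate for 2278.96 is 6.5% + ¥3.84/kg.
Origin Vinay is the FTA partner but 2278.96 is not on the preference list; base rate stands.
Duty = ¥20,174.49 × 6.5% + 93 × ¥3.84 = ¥1,668.46.
Line 2 (4502.52, Tyresta, 940 units, ¥1,316.00):
Base rate for 4502.52 is 14.5%.
Additional duty on 4502.52 from Tyresta: +38.8%. Applied ad valorem rate: 14.5% + 38.8% = 53.3%.
Duty = ¥1,316.00 × 53.3% = ¥701.43.
Line 3 (5976.45, Vinay, 2,415 kg, ¥149,464.35):
Base rate for 5976.45 is 0.5% + ¥1.85/kg.
Origin Vinay qualifies under the Solmark–Vinay agreement and 5976.45 is covered: preferential rate Free applies instead.
The additional-duty order on 5976.45 targets Tyresta, not Vinay; it does not apply.
Duty = ¥149,464.35 × 0% = ¥0.00.
Total = ¥1,668.46 + ¥701.43 + ¥0.00 = ¥2,369.89.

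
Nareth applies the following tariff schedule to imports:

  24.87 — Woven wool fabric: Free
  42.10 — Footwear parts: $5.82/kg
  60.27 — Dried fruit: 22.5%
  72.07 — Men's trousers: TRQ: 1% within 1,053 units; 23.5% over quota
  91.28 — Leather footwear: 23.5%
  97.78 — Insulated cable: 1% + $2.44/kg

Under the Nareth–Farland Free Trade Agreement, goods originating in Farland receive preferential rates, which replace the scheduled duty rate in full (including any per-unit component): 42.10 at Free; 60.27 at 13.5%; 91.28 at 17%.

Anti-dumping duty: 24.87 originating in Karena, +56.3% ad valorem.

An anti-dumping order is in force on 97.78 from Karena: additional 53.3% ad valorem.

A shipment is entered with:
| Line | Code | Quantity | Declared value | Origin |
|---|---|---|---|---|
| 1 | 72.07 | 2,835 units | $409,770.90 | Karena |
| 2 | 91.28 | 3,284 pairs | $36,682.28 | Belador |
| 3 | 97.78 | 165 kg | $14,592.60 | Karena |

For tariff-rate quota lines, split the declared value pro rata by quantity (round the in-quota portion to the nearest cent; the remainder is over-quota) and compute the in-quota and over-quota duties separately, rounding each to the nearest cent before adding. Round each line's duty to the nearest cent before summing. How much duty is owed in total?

Line 1 (72.07, Karena, 2,835 units, $409,770.90):
Code 72.07 is under a tariff-rate quota (threshold 1,053 units). In-quota: 1,053 units at 1%; over-quota: 1,782 units at 23.5%.
Pro-rata value split: in-quota = $409,770.90 × 1,053/2,835 = $152,200.62; over-quota = $409,770.90 − $152,200.62 = $257,570.28.
In-quota duty = $152,200.62 × 1% = $1,522.01. Over-quota duty = $257,570.28 × 23.5% = $60,529.02.
Line duty = $1,522.01 + $60,529.02 = $62,051.03.
Line 2 (91.28, Belador, 3,284 pairs, $36,682.28):
Base rate for 91.28 is 23.5%.
91.28 has an FTA preferential rate, but origin Belador is not Farland; base rate stands.
Duty = $36,682.28 × 23.5% = $8,620.34.
Line 3 (97.78, Karena, 165 kg, $14,592.60):
Base rate for 97.78 is 1% + $2.44/kg.
Additional duty on 97.78 from Karena: +53.3%. Applied ad valorem rate: 1% + 53.3% = 54.3%.
Duty = $14,592.60 × 54.3% + 165 × $2.44 = $8,326.38.
Total = $62,051.03 + $8,620.34 + $8,326.38 = $78,997.75.

$78,997.75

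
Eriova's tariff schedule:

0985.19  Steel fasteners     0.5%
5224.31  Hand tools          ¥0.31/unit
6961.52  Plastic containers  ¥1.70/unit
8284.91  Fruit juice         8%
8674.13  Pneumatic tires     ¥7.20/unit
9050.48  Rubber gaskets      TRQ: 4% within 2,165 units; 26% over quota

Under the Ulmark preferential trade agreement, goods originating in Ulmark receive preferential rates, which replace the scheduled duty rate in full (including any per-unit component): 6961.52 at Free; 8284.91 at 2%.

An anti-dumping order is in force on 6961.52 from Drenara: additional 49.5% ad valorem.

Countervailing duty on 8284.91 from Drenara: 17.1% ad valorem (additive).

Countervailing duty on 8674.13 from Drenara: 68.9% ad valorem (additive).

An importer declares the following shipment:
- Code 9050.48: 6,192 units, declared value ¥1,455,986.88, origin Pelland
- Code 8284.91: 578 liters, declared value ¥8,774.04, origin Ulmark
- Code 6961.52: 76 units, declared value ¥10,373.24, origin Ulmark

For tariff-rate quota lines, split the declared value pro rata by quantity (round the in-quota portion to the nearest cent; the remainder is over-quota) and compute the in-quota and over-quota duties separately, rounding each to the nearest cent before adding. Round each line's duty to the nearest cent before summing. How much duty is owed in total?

Line 1 (9050.48, Pelland, 6,192 units, ¥1,455,986.88):
Code 9050.48 is under a tariff-rate quota (threshold 2,165 units). In-quota: 2,165 units at 4%; over-quota: 4,027 units at 26%.
Pro-rata value split: in-quota = ¥1,455,986.88 × 2,165/6,192 = ¥509,078.10; over-quota = ¥1,455,986.88 − ¥509,078.10 = ¥946,908.78.
In-quota duty = ¥509,078.10 × 4% = ¥20,363.12. Over-quota duty = ¥946,908.78 × 26% = ¥246,196.28.
Line duty = ¥20,363.12 + ¥246,196.28 = ¥266,559.40.
Line 2 (8284.91, Ulmark, 578 liters, ¥8,774.04):
Base rate for 8284.91 is 8%.
Origin Ulmark qualifies under the Eriova–Ulmark agreement and 8284.91 is covered: preferential rate 2% applies instead.
The additional-duty order on 8284.91 targets Drenara, not Ulmark; it does not apply.
Duty = ¥8,774.04 × 2% = ¥175.48.
Line 3 (6961.52, Ulmark, 76 units, ¥10,373.24):
Base rate for 6961.52 is ¥1.70/unit.
Origin Ulmark qualifies under the Eriova–Ulmark agreement and 6961.52 is covered: preferential rate Free applies instead.
The additional-duty order on 6961.52 targets Drenara, not Ulmark; it does not apply.
Duty = ¥10,373.24 × 0% = ¥0.00.
Total = ¥266,559.40 + ¥175.48 + ¥0.00 = ¥266,734.88.

¥266,734.88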